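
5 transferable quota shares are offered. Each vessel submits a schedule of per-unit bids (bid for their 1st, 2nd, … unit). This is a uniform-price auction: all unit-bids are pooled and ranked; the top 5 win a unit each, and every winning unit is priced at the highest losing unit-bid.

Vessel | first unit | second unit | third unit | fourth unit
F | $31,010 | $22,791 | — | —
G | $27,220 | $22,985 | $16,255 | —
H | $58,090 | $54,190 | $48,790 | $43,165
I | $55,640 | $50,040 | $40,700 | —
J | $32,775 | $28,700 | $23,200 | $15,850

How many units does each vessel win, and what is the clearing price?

H 3, I 2; clearing price $43,165

Pooled unit-bids ranked (top 5): 58,090 (H-1), 55,640 (I-1), 54,190 (H-2), 50,040 (I-2), 48,790 (H-3)
First bid not allocated: $43,165.
Allocation: H 3, I 2.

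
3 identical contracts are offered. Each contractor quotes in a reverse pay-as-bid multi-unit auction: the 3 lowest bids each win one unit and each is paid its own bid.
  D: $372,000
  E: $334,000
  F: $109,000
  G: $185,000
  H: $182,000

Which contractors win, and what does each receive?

F $109,000, H $182,000, G $185,000

Sorting: 109,000 (F), 182,000 (H), 185,000 (G), 334,000 (E), 372,000 (D)
Winners (3 units): F, H, G.
Each winner is paid its own bid: F $109,000, H $182,000, G $185,000.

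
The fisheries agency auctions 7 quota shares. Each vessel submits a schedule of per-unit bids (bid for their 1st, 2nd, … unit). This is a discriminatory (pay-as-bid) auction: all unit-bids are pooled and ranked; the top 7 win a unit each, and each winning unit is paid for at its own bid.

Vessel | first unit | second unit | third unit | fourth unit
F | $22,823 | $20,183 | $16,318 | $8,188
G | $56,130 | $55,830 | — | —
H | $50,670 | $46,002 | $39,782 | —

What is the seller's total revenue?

Total revenue: $291,420

Merging the schedules and taking the best 7: 56,130 (G-1), 55,830 (G-2), 50,670 (H-1), 46,002 (H-2), 39,782 (H-3), 22,823 (F-1), 20,183 (F-2)
Next rejected bid: $16,318 (not a price — pay-as-bid).
Each winning unit pays its own bid.
Revenue = 56,130 + 55,830 + 50,670 + 46,002 + 39,782 + 22,823 + 20,183 = $291,420.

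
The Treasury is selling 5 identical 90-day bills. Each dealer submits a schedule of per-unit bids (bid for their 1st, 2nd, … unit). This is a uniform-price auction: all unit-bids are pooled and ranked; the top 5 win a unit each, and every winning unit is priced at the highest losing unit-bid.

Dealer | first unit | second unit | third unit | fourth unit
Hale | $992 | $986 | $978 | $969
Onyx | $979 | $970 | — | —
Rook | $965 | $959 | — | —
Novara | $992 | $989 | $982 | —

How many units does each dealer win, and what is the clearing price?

Hale 2, Novara 3; clearing price $979

All unit-bids, highest first — top 5: 992 (Hale-1), 992 (Novara-1), 989 (Novara-2), 986 (Hale-2), 982 (Novara-3)
The (k+1)-th unit-bid is $979.
Allocation: Hale 2, Novara 3.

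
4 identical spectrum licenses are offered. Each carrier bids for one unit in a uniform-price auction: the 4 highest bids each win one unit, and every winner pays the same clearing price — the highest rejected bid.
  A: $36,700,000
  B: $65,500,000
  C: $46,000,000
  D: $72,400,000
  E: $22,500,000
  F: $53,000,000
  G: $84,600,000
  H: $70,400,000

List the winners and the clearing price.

G, D, H, B; each pays $53,000,000

Bids ranked high→low: 84,600,000 (G), 72,400,000 (D), 70,400,000 (H), 65,500,000 (B), 53,000,000 (F), 46,000,000 (C), …
Winners (4 units): G, D, H, B.
Clearing price = highest rejected bid = $53,000,000.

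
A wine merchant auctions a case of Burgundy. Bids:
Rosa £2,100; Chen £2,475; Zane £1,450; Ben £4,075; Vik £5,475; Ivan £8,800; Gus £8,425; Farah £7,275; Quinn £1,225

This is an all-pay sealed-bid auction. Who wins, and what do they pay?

All-pay sealed-bid auction: the highest bidder wins the item, but every bidder pays their own bid.
Bids ranked: 8,800 (Ivan) > 8,425 (Gus) > 7,275 (Farah) > 5,475 (Vik) > 4,075 (Ben) > 2,475 (Chen) > …
Ivan wins with the top bid; all bids are sunk regardless.

Ivan pays £8,800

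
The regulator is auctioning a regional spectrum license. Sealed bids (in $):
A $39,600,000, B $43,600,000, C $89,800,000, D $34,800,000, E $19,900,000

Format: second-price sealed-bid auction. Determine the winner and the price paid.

Second-price sealed-bid auction: the highest bidder wins and pays the second-highest bid.
Sorting bids: 89,800,000 (C) > 43,600,000 (B) > 39,600,000 (A) > 34,800,000 (D) > 19,900,000 (E)
C is highest; pays the second-highest bid, $43,600,000.

C pays $43,600,000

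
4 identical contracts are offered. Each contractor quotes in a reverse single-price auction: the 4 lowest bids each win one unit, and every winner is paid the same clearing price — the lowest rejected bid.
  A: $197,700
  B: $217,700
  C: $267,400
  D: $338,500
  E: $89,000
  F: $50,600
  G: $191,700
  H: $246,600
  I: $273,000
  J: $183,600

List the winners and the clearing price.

F, E, J, G; each is paid $197,700

Sorting: 50,600 (F), 89,000 (E), 183,600 (J), 191,700 (G), 197,700 (A), 217,700 (B), …
Winners (4 units): F, E, J, G.
Lowest unsuccessful bid: $197,700 → clearing price.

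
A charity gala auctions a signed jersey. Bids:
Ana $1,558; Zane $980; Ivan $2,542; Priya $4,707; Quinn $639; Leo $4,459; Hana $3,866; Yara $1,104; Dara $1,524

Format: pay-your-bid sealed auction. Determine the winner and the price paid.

Priya pays $4,707

Sorting bids: 4,707 (Priya) > 4,459 (Leo) > 3,866 (Hana) > 2,542 (Ivan) > 1,558 (Ana) > 1,524 (Dara) > …
First-price: Priya pays what they bid, $4,707.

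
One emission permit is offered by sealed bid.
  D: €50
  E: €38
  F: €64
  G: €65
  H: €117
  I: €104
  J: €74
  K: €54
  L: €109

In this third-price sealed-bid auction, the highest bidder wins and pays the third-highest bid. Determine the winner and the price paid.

H pays €104

Bids in order: 117 (H) > 109 (L) > 104 (I) > 74 (J) > 65 (G) > 64 (F) > …
H wins; payment is bid #3 in the ranking = €104.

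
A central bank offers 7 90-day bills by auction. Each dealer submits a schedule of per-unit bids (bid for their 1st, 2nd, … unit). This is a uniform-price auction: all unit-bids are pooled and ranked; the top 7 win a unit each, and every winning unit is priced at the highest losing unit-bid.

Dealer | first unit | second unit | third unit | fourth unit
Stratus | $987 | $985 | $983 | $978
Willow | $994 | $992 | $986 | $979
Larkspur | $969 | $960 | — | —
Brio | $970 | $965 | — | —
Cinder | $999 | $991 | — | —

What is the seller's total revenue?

Total revenue: $6,881

All unit-bids, highest first — top 7: 999 (Cinder-1), 994 (Willow-1), 992 (Willow-2), 991 (Cinder-2), 987 (Stratus-1), 986 (Willow-3), 985 (Stratus-2)
The (k+1)-th unit-bid is $983.
Allocation: Cinder 2, Stratus 2, Willow 3. Every unit priced at $983.
Revenue = 7 × 983 = $6,881.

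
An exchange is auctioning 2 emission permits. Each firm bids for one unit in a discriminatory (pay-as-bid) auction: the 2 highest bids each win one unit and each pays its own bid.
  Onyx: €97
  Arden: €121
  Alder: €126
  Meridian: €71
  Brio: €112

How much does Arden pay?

Sorting: 126 (Alder), 121 (Arden), 112 (Brio), 97 (Onyx), …
Winners (2 units): Alder, Arden.
Arden wins → own bid €121.

Arden pays €121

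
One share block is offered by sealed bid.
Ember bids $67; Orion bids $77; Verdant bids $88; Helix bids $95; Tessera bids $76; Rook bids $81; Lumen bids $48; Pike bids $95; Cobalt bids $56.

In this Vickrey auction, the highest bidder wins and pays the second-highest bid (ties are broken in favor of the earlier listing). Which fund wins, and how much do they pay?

Sorting bids: 95 (Helix) > 95 (Pike) > 88 (Verdant) > 81 (Rook) > 77 (Orion) > 76 (Tessera) > …
Helix and Pike tie at $95; tie-break gives it to Helix.
Second-price: Helix pays Pike's bid of $95.

Helix pays $95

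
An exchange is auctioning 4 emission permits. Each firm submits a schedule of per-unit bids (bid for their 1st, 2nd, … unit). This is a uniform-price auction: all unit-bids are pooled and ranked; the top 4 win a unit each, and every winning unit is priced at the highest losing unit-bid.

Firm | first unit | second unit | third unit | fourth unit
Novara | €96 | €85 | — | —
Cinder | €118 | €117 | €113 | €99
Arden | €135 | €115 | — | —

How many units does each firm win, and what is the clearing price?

Merging the schedules and taking the best 4: 135 (Arden-1), 118 (Cinder-1), 117 (Cinder-2), 115 (Arden-2)
Highest rejected unit-bid = €113.
Allocation: Arden 2, Cinder 2.

Arden 2, Cinder 2; clearing price €113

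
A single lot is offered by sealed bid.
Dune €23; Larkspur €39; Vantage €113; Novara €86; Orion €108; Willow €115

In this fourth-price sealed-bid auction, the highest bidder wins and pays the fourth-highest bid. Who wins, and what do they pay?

Sorting bids: 115 (Willow) > 113 (Vantage) > 108 (Orion) > 86 (Novara) > 39 (Larkspur) > 23 (Dune)
Willow wins; payment is bid #4 in the ranking = €86.

Willow pays €86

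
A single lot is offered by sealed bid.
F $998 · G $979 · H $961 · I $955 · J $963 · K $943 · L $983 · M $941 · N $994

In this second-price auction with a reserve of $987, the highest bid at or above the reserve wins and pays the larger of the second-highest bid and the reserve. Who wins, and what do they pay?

F pays $994

Second-price auction with a reserve of $987: the highest bid at or above the reserve wins and pays the larger of the second-highest bid and the reserve.
Sorting bids: 998 (F) > 994 (N) > 983 (L) > 979 (G) > 963 (J) > 961 (H) > …
Highest eligible bid: F at $998.
Second-highest bid $994 exceeds the reserve $987 → payment $994.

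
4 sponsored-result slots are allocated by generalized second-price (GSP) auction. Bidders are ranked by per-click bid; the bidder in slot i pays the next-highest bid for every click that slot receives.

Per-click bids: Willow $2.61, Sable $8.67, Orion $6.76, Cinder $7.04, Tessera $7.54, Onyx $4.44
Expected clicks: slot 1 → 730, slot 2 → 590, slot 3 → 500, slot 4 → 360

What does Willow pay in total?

Willow pays $0.00

Ranked by bid: $8.67 (Sable) > $7.54 (Tessera) > $7.04 (Cinder) > $6.76 (Orion) > $4.44 (Onyx) > …
Willow ranks below slot 4 → no slot, pays nothing.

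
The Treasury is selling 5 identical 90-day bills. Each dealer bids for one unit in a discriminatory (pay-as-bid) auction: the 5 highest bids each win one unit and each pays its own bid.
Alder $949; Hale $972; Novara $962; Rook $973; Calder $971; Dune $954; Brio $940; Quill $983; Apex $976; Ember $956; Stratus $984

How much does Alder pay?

Alder pays $0

Bids ranked high→low: 984 (Stratus), 983 (Quill), 976 (Apex), 973 (Rook), 972 (Hale), 971 (Calder), 962 (Novara), …
Winners (5 units): Stratus, Quill, Apex, Rook, Hale.
Alder does not win → $0.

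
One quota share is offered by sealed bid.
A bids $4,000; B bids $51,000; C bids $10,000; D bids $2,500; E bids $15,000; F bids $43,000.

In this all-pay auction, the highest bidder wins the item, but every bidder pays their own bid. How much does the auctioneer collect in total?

Total revenue: $125,500

Bids in order: 51,000 (B) > 43,000 (F) > 15,000 (E) > 10,000 (C) > 4,000 (A) > 2,500 (D)
Every bidder forfeits their bid regardless of winning.
Revenue = 4,000 + 51,000 + 10,000 + 2,500 + 15,000 + 43,000 = $125,500.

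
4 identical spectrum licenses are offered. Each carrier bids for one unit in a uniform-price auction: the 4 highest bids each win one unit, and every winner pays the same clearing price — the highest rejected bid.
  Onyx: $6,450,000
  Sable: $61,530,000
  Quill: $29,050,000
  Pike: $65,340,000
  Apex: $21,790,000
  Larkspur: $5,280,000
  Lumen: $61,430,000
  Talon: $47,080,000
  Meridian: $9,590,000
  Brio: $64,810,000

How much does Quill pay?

Ordering the bids: 65,340,000 (Pike), 64,810,000 (Brio), 61,530,000 (Sable), 61,430,000 (Lumen), 47,080,000 (Talon), 29,050,000 (Quill), …
Top 4: Pike, Brio, Sable, Lumen.
Highest unsuccessful bid: $47,080,000 → clearing price.
Quill does not win → pays $0.

Quill pays $0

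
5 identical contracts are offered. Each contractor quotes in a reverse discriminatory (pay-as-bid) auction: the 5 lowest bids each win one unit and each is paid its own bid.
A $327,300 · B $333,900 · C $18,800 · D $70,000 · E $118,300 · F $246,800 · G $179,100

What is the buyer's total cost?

Total cost: $633,000

Bids ranked low→high: 18,800 (C), 70,000 (D), 118,300 (E), 179,100 (G), 246,800 (F), 327,300 (A), 333,900 (B)
Lowest 5: C, D, E, G, F.
Total cost = 18,800 + 70,000 + 118,300 + 179,100 + 246,800 = $633,000.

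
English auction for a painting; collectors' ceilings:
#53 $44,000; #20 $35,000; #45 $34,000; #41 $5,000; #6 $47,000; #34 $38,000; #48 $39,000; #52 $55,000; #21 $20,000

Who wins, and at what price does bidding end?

#52 wins at $47,000

Sorting limits: 55,000 (#52) > 47,000 (#6) > 44,000 (#53) > 39,000 (#48) > 38,000 (#34) > 35,000 (#20) > …
#6 is the last rival to drop out, at $47,000; #52 remains and wins at that price.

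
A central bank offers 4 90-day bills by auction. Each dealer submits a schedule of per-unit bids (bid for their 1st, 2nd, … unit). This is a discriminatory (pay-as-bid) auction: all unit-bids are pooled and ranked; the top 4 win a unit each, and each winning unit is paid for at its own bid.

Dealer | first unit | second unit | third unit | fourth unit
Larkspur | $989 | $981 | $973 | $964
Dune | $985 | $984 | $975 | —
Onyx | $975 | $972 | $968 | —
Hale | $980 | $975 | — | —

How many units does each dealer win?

Pooled unit-bids ranked (top 4): 989 (Larkspur-1), 985 (Dune-1), 984 (Dune-2), 981 (Larkspur-2)
Next rejected bid: $980 (not a price — pay-as-bid).
Allocation: Dune 2, Larkspur 2.

Dune 2, Larkspur 2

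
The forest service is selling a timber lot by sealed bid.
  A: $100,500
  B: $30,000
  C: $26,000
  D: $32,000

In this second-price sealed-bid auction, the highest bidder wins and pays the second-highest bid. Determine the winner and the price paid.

A pays $32,000

Rule: the highest bidder wins and pays the second-highest bid.
Sorting bids: 100,500 (A) > 32,000 (D) > 30,000 (B) > 26,000 (C)
A wins with the highest bid; price is set by the runner-up at $32,000.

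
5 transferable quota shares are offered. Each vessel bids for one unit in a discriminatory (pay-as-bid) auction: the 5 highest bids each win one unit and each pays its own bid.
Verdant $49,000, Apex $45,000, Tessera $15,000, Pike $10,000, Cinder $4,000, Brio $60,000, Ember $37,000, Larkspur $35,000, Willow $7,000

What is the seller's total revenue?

Sorting: 60,000 (Brio), 49,000 (Verdant), 45,000 (Apex), 37,000 (Ember), 35,000 (Larkspur), 15,000 (Tessera), 10,000 (Pike), …
The 5 highest are Brio, Verdant, Apex, Ember, Larkspur.
Total revenue = 60,000 + 49,000 + 45,000 + 37,000 + 35,000 = $226,000.

Total revenue: $226,000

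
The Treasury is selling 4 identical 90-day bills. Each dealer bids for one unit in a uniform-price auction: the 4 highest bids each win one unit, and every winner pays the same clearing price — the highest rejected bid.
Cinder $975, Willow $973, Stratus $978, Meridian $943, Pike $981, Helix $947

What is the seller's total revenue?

Sorting: 981 (Pike), 978 (Stratus), 975 (Cinder), 973 (Willow), 947 (Helix), 943 (Meridian)
Top 4: Pike, Stratus, Cinder, Willow.
Clearing price = highest rejected bid = $947.
Total revenue = 4 × $947 = $3,788.

Total revenue: $3,788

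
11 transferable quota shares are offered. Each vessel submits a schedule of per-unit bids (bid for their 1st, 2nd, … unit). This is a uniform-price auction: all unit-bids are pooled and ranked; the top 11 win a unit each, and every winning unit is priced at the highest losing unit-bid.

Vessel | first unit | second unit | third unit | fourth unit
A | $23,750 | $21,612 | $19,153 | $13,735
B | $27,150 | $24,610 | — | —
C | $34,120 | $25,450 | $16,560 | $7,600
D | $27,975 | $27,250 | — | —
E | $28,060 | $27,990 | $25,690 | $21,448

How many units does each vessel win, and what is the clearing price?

Pooled unit-bids ranked (top 11): 34,120 (C-1), 28,060 (E-1), 27,990 (E-2), 27,975 (D-1), 27,250 (D-2), 27,150 (B-1), 25,690 (E-3), 25,450 (C-2), 24,610 (B-2), 23,750 (A-1), 21,612 (A-2)
The (k+1)-th unit-bid is $21,448.
Allocation: A 2, B 2, C 2, D 2, E 3.

A 2, B 2, C 2, D 2, E 3; clearing price $21,448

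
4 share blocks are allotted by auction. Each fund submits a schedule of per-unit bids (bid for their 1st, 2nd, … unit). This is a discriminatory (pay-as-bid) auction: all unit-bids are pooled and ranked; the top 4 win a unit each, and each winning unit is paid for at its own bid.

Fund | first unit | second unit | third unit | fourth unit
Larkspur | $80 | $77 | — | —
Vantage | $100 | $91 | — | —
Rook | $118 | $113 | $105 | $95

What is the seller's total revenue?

Merging the schedules and taking the best 4: 118 (Rook-1), 113 (Rook-2), 105 (Rook-3), 100 (Vantage-1)
Next rejected bid: $95 (not a price — pay-as-bid).
Each winning unit pays its own bid.
Revenue = 118 + 113 + 105 + 100 = $436.

Total revenue: $436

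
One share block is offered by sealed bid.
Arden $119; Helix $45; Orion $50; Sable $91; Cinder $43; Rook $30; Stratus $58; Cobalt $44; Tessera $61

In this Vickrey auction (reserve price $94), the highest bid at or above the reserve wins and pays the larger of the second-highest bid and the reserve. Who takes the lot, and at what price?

Arden pays $94

Sorting bids: 119 (Arden) > 91 (Sable) > 61 (Tessera) > 58 (Stratus) > 50 (Orion) > 45 (Helix) > …
Highest eligible bid: Arden at $119.
max(second-highest $91, reserve $94) = $94.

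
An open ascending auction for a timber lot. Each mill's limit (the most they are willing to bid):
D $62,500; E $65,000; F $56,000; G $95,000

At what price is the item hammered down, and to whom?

G wins at $65,000

Limits in order: 95,000 (G) > 65,000 (E) > 62,500 (D) > 56,000 (F)
Once the price passes $65,000, only G is left; the hammer falls at E's limit of $65,000.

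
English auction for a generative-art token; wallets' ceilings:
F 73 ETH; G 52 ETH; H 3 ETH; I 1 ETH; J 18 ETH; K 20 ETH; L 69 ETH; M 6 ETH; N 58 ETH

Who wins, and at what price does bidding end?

Sorting limits: 73 (F) > 69 (L) > 58 (N) > 52 (G) > 20 (K) > 18 (J) > …
Bidding ends when L exits at 69 ETH; F takes it.

F wins at 69 ETH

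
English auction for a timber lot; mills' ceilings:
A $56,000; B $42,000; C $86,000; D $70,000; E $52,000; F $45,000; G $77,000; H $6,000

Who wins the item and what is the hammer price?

C wins at $77,000

Sorting limits: 86,000 (C) > 77,000 (G) > 70,000 (D) > 56,000 (A) > 52,000 (E) > 45,000 (F) > …
G is the last rival to drop out, at $77,000; C remains and wins at that price.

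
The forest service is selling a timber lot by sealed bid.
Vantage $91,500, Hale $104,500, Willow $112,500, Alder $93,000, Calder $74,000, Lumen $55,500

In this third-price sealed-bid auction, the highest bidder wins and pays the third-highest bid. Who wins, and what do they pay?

Willow pays $93,000

Bids in order: 112,500 (Willow) > 104,500 (Hale) > 93,000 (Alder) > 91,500 (Vantage) > 74,000 (Calder) > 55,500 (Lumen)
Willow wins; payment is bid #3 in the ranking = $93,000.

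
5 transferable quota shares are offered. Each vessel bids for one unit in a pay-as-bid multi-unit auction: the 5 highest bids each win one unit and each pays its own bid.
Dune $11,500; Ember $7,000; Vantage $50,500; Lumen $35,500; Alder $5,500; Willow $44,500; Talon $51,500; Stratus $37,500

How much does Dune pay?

Dune pays $0

Ordering the bids: 51,500 (Talon), 50,500 (Vantage), 44,500 (Willow), 37,500 (Stratus), 35,500 (Lumen), 11,500 (Dune), 7,000 (Ember), …
Top 5: Talon, Vantage, Willow, Stratus, Lumen.
Dune does not win → $0.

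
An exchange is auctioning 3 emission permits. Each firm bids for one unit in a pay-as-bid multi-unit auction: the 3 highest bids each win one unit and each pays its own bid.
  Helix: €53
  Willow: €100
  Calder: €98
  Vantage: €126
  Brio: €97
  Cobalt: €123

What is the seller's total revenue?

Sorting: 126 (Vantage), 123 (Cobalt), 100 (Willow), 98 (Calder), 97 (Brio), …
Top 3: Vantage, Cobalt, Willow.
Total revenue = 126 + 123 + 100 = €349.

Total revenue: €349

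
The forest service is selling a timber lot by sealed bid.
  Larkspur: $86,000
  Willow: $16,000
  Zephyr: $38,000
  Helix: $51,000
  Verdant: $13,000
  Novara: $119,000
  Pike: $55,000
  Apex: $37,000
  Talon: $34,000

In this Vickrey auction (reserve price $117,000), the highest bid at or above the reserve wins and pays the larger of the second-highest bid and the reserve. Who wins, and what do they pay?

Novara pays $117,000

Bids ranked: 119,000 (Novara) > 86,000 (Larkspur) > 55,000 (Pike) > 51,000 (Helix) > 38,000 (Zephyr) > 37,000 (Apex) > …
Highest eligible bid: Novara at $119,000.
max(second-highest $86,000, reserve $117,000) = $117,000.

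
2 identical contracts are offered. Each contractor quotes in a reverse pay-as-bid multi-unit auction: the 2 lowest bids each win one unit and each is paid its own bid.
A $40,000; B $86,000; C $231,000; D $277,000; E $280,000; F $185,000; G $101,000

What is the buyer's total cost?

Total cost: $126,000

Bids ranked low→high: 40,000 (A), 86,000 (B), 101,000 (G), 185,000 (F), …
Lowest 2: A, B.
Total cost = 40,000 + 86,000 = $126,000.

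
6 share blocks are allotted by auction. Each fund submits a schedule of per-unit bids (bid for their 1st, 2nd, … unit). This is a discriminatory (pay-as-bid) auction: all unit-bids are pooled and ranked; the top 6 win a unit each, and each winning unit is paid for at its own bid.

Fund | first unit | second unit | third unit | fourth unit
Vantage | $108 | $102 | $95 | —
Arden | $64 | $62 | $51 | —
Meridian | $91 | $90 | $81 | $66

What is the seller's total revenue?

Total revenue: $567

All unit-bids, highest first — top 6: 108 (Vantage-1), 102 (Vantage-2), 95 (Vantage-3), 91 (Meridian-1), 90 (Meridian-2), 81 (Meridian-3)
Next rejected bid: $66 (not a price — pay-as-bid).
Each winning unit pays its own bid.
Revenue = 108 + 102 + 95 + 91 + 90 + 81 = $567.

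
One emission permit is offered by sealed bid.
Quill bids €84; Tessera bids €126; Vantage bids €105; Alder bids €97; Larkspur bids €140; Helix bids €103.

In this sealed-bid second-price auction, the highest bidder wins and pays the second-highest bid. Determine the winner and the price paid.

Bids in order: 140 (Larkspur) > 126 (Tessera) > 105 (Vantage) > 103 (Helix) > 97 (Alder) > 84 (Quill)
Larkspur wins with the highest bid; price is set by the runner-up at €126.

Larkspur pays €126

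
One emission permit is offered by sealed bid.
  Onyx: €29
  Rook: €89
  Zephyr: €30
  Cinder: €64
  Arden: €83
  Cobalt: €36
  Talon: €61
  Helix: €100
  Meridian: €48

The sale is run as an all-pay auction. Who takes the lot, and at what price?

Sorting bids: 100 (Helix) > 89 (Rook) > 83 (Arden) > 64 (Cinder) > 61 (Talon) > 48 (Meridian) > …
Helix is highest and takes the item; every bidder forfeits their bid.

Helix pays €100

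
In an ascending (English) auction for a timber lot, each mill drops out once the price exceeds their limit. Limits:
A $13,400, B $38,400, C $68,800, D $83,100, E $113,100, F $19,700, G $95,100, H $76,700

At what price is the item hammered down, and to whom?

Rule: the price rises until one bidder remains; the winner pays the price at which the last rival dropped out.
Sorting limits: 113,100 (E) > 95,100 (G) > 83,100 (D) > 76,700 (H) > 68,800 (C) > 38,400 (B) > …
Bidding ends when G exits at $95,100; E takes it.

E wins at $95,100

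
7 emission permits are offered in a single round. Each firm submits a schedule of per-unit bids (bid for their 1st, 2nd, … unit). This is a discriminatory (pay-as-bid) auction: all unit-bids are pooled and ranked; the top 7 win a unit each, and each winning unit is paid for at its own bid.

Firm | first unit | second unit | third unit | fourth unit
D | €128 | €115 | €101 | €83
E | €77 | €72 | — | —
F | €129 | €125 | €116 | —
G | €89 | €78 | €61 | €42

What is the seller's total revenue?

Total revenue: €803

Merging the schedules and taking the best 7: 129 (F-1), 128 (D-1), 125 (F-2), 116 (F-3), 115 (D-2), 101 (D-3), 89 (G-1)
Next rejected bid: €83 (not a price — pay-as-bid).
Each winning unit pays its own bid.
Revenue = 129 + 128 + 125 + 116 + 115 + 101 + 89 = €803.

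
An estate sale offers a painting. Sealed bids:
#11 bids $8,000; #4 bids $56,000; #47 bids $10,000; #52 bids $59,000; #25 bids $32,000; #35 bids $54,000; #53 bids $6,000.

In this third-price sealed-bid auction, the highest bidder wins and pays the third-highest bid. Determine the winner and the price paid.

#52 pays $54,000

Third-price sealed-bid auction: the highest bidder wins and pays the third-highest bid.
Bids in order: 59,000 (#52) > 56,000 (#4) > 54,000 (#35) > 32,000 (#25) > 10,000 (#47) > 8,000 (#11) > …
#52 is highest; pays the third-highest bid, $54,000.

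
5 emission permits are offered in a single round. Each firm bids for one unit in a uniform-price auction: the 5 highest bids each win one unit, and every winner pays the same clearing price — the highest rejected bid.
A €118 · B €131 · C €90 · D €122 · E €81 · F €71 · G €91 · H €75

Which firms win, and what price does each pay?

Bids ranked high→low: 131 (B), 122 (D), 118 (A), 91 (G), 90 (C), 81 (E), 75 (H), …
Winners (5 units): B, D, A, G, C.
Clearing price = highest rejected bid = €81.

B, D, A, G, C; each pays €81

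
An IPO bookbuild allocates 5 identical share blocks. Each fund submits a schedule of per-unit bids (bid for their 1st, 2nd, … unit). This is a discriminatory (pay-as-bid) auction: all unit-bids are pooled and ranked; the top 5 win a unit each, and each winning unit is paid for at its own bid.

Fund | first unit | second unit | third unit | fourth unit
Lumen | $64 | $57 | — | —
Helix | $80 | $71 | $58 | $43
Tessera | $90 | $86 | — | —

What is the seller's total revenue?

Total revenue: $391

Merging the schedules and taking the best 5: 90 (Tessera-1), 86 (Tessera-2), 80 (Helix-1), 71 (Helix-2), 64 (Lumen-1)
Next rejected bid: $58 (not a price — pay-as-bid).
Each winning unit pays its own bid.
Revenue = 90 + 86 + 80 + 71 + 64 = $391.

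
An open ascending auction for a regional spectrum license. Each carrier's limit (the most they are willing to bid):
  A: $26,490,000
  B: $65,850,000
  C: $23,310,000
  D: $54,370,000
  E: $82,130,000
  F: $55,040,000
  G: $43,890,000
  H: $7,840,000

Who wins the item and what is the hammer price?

E wins at $65,850,000

Limits ranked: 82,130,000 (E) > 65,850,000 (B) > 55,040,000 (F) > 54,370,000 (D) > 43,890,000 (G) > 26,490,000 (A) > …
Bidding ends when B exits at $65,850,000; E takes it.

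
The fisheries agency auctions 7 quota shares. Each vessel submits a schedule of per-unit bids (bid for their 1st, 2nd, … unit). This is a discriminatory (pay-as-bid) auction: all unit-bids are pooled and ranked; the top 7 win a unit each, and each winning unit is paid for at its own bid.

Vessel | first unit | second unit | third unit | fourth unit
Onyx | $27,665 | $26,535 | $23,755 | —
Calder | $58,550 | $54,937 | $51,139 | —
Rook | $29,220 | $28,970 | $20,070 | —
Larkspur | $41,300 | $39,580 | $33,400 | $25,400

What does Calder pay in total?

Merging the schedules and taking the best 7: 58,550 (Calder-1), 54,937 (Calder-2), 51,139 (Calder-3), 41,300 (Larkspur-1), 39,580 (Larkspur-2), 33,400 (Larkspur-3), 29,220 (Rook-1)
Next rejected bid: $28,970 (not a price — pay-as-bid).
Calder's winning unit-bids: 58,550 + 54,937 + 51,139 = $164,626.

Calder pays $164,626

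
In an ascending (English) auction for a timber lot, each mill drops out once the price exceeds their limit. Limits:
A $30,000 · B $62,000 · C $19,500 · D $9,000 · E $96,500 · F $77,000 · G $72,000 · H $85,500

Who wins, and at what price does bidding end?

Sorting limits: 96,500 (E) > 85,500 (H) > 77,000 (F) > 72,000 (G) > 62,000 (B) > 30,000 (A) > …
H is the last rival to drop out, at $85,500; E remains and wins at that price.

E wins at $85,500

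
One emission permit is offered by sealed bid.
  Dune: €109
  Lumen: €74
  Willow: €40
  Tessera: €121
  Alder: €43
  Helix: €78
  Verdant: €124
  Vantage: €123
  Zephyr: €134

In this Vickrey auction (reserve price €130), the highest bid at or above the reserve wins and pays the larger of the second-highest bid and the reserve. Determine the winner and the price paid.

Zephyr pays €130

Rule: the highest bid at or above the reserve wins and pays the larger of the second-highest bid and the reserve.
Sorting bids: 134 (Zephyr) > 124 (Verdant) > 123 (Vantage) > 121 (Tessera) > 109 (Dune) > 78 (Helix) > …
Zephyr has the top bid at or above the reserve (€134).
Second-highest bid €124 is below the reserve €130, so the reserve binds → payment €130.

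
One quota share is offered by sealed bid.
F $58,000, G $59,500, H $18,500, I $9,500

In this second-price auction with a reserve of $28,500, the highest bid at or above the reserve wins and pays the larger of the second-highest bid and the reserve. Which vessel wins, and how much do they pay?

Rule: the highest bid at or above the reserve wins and pays the larger of the second-highest bid and the reserve.
Bids in order: 59,500 (G) > 58,000 (F) > 18,500 (H) > 9,500 (I)
Highest eligible bid: G at $59,500.
max(second-highest $58,000, reserve $28,500) = $58,000; the reserve does not bind.

G pays $58,000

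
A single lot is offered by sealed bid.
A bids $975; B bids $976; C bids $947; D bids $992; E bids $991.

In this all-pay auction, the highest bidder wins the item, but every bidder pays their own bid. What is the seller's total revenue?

Bids ranked: 992 (D) > 991 (E) > 976 (B) > 975 (A) > 947 (C)
Every bidder forfeits their bid regardless of winning.
Revenue = 975 + 976 + 947 + 992 + 991 = $4,881.

Total revenue: $4,881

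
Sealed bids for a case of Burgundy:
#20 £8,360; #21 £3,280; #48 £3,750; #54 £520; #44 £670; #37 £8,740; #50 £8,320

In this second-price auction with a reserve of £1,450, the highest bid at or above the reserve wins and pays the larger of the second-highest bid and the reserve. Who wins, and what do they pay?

Bids in order: 8,740 (#37) > 8,360 (#20) > 8,320 (#50) > 3,750 (#48) > 3,280 (#21) > 670 (#44) > …
#37 has the top bid at or above the reserve (£8,740).
max(second-highest £8,360, reserve £1,450) = £8,360; the reserve does not bind.

#37 pays £8,360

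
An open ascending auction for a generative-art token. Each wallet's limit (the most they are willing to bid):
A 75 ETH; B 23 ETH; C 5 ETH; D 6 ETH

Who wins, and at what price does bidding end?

A wins at 23 ETH

Limits ranked: 75 (A) > 23 (B) > 6 (D) > 5 (C)
Bidding ends when B exits at 23 ETH; A takes it.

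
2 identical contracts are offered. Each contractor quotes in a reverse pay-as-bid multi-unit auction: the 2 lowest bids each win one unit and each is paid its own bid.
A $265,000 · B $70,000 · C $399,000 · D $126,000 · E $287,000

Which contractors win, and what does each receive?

B $70,000, D $126,000

Sorting: 70,000 (B), 126,000 (D), 265,000 (A), 287,000 (E), …
The 2 lowest are B, D.
Each winner is paid its own bid: B $70,000, D $126,000.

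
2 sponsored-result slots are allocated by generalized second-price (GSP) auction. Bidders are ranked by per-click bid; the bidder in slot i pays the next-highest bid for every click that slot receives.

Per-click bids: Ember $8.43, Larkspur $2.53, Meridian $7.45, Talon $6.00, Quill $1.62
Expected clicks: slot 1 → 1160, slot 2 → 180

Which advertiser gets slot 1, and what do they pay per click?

Ember; $7.45 per click

Ranked by bid: $8.43 (Ember) > $7.45 (Meridian) > $6.00 (Talon) > …
Slot 1 goes to the first-ranked bidder, Ember, who pays the next bid down: $7.45/click.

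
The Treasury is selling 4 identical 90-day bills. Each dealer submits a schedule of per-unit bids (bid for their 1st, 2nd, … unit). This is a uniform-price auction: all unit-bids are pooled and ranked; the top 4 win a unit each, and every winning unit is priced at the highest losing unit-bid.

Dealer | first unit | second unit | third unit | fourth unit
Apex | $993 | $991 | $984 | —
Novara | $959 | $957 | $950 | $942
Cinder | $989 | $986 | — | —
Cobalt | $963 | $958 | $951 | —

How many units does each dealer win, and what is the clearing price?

Apex 2, Cinder 2; clearing price $984

All unit-bids, highest first — top 4: 993 (Apex-1), 991 (Apex-2), 989 (Cinder-1), 986 (Cinder-2)
First bid not allocated: $984.
Allocation: Apex 2, Cinder 2.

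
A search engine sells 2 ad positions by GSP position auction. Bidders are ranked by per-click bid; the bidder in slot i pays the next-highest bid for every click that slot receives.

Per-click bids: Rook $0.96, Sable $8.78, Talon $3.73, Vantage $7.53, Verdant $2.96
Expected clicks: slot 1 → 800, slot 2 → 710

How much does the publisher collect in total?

Per-click bids in order: $8.78 (Sable) > $7.53 (Vantage) > $3.73 (Talon) > …
Slot 1: Sable pays $7.53 × 800 = $6024.00
Slot 2: Vantage pays $3.73 × 710 = $2648.30
Total = $8672.30

Total revenue: $8672.30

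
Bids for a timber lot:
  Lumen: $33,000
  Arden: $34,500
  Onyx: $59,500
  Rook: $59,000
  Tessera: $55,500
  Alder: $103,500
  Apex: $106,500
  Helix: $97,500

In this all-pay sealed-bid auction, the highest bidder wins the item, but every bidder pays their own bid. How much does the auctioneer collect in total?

Total revenue: $549,000

Bids in order: 106,500 (Apex) > 103,500 (Alder) > 97,500 (Helix) > 59,500 (Onyx) > 59,000 (Rook) > 55,500 (Tessera) > …
Apex wins with the top bid; all bids are sunk regardless.
Every bidder forfeits their bid regardless of winning.
Revenue = 33,000 + 34,500 + 59,500 + 59,000 + 55,500 + 103,500 + 106,500 + 97,500 = $549,000.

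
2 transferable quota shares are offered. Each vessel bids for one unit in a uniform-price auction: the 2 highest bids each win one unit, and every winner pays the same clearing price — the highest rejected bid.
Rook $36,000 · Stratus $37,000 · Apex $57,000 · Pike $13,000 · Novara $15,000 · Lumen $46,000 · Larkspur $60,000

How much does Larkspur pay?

Larkspur pays $46,000

Sorting: 60,000 (Larkspur), 57,000 (Apex), 46,000 (Lumen), 37,000 (Stratus), …
The 2 highest are Larkspur, Apex.
Clearing price = highest rejected bid = $46,000.
Larkspur wins → pays $46,000.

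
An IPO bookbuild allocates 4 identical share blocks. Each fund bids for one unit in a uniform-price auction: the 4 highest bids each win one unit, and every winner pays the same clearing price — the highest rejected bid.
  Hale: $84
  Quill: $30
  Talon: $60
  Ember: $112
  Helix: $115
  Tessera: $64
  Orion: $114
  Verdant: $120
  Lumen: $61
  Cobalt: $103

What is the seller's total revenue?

Ordering the bids: 120 (Verdant), 115 (Helix), 114 (Orion), 112 (Ember), 103 (Cobalt), 84 (Hale), …
Top 4: Verdant, Helix, Orion, Ember.
First losing bid is Cobalt's $103, which sets the uniform price.
Total revenue = 4 × $103 = $412.

Total revenue: $412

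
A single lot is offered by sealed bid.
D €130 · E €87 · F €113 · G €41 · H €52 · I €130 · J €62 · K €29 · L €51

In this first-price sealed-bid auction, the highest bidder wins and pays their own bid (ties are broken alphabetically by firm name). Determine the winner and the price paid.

D pays €130

Rule: the highest bidder wins and pays their own bid.
Bids in order: 130 (D) > 130 (I) > 113 (F) > 87 (E) > 62 (J) > 52 (H) > …
D and I tie at €130; tie-break gives it to D.
First-price: D pays what they bid, €130.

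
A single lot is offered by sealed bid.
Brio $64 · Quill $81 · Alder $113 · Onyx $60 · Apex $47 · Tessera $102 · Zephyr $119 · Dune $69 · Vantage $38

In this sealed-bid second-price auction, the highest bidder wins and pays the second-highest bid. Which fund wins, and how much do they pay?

Rule: the highest bidder wins and pays the second-highest bid.
Bids ranked: 119 (Zephyr) > 113 (Alder) > 102 (Tessera) > 81 (Quill) > 69 (Dune) > 64 (Brio) > …
Second-price: Zephyr pays Alder's bid of $113.

Zephyr pays $113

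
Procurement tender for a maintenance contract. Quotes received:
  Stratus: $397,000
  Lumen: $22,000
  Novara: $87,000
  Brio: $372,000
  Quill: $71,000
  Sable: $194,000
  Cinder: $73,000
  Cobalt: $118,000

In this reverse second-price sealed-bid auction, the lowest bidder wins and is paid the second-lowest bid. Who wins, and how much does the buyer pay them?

Lumen is paid $71,000

Rule: the lowest bidder wins and is paid the second-lowest bid.
Bids in order: 22,000 (Lumen) < 71,000 (Quill) < 73,000 (Cinder) < 87,000 (Novara) < 118,000 (Cobalt) < 194,000 (Sable) < …
Second-price: Lumen is paid Quill's bid of $71,000.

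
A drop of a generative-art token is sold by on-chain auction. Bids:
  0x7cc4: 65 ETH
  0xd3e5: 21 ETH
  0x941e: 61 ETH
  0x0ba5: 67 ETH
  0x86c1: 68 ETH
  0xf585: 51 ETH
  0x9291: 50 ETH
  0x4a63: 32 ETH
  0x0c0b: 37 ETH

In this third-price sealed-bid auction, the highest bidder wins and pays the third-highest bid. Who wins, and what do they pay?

0x86c1 pays 65 ETH

Bids ranked: 68 (0x86c1) > 67 (0x0ba5) > 65 (0x7cc4) > 61 (0x941e) > 51 (0xf585) > 50 (0x9291) > …
0x86c1 wins; payment is bid #3 in the ranking = 65 ETH.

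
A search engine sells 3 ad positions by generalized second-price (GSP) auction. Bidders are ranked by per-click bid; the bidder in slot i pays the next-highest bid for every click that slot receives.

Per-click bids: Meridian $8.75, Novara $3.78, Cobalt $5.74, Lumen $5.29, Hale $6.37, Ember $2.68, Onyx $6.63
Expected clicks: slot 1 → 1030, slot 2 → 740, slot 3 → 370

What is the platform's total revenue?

Total revenue: $13666.50

Sorting advertisers: $8.75 (Meridian) > $6.63 (Onyx) > $6.37 (Hale) > $5.74 (Cobalt) > …
Slot 1: Meridian pays $6.63 × 1030 = $6828.90
Slot 2: Onyx pays $6.37 × 740 = $4713.80
Slot 3: Hale pays $5.74 × 370 = $2123.80
Total = $13666.50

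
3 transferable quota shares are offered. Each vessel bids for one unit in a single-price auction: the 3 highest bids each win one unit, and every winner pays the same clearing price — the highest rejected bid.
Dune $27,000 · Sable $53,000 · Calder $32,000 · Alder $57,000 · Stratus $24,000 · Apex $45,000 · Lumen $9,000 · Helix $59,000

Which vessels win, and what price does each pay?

Helix, Alder, Sable; each pays $45,000

Ordering the bids: 59,000 (Helix), 57,000 (Alder), 53,000 (Sable), 45,000 (Apex), 32,000 (Calder), …
Winners (3 units): Helix, Alder, Sable.
Clearing price = highest rejected bid = $45,000.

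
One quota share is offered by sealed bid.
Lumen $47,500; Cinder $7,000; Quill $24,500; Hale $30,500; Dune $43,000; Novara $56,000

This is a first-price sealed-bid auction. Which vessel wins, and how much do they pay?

Novara pays $56,000

Bids in order: 56,000 (Novara) > 47,500 (Lumen) > 43,000 (Dune) > 30,500 (Hale) > 24,500 (Quill) > 7,000 (Cinder)
Novara has the highest bid and pays exactly that: $56,000.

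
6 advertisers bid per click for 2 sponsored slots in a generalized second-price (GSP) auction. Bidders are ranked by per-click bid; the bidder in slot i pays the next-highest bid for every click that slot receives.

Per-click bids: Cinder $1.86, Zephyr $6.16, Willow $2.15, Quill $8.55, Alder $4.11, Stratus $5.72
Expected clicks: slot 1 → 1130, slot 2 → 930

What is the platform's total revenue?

Per-click bids in order: $8.55 (Quill) > $6.16 (Zephyr) > $5.72 (Stratus) > …
Slot 1: Quill pays $6.16 × 1130 = $6960.80
Slot 2: Zephyr pays $5.72 × 930 = $5319.60
Total = $12280.40

Total revenue: $12280.40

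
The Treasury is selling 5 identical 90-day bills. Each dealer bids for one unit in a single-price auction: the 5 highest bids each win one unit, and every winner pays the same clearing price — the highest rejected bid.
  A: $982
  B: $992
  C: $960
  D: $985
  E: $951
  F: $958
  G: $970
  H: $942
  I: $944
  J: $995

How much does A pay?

Ordering the bids: 995 (J), 992 (B), 985 (D), 982 (A), 970 (G), 960 (C), 958 (F), …
The 5 highest are J, B, D, A, G.
Clearing price = highest rejected bid = $960.
A wins → pays $960.

A pays $960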